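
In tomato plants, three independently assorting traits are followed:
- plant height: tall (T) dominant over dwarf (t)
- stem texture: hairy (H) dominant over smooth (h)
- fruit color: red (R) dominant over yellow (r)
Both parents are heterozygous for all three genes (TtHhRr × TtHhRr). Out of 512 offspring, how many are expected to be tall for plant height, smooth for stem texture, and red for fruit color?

Trihybrid cross: TtHhRr × TtHhRr
Each trait segregates independently with a 3:1 phenotypic ratio, so each gene contributes 3/4 (dominant) or 1/4 (recessive).
Target: tall (plant height), smooth (stem texture), red (fruit color)
Probability = product of independent per-trait probabilities
= 3/4 × 1/4 × 3/4 = 9/64
Expected count = 9/64 × 512 = 72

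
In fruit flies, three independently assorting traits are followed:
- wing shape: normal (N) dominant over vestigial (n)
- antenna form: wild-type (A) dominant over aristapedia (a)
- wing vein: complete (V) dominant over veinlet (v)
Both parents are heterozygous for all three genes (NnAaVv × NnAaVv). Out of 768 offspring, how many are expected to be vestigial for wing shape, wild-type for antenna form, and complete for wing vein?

Trihybrid cross: NnAaVv × NnAaVv
Each trait segregates independently with a 3:1 phenotypic ratio, so each gene contributes 3/4 (dominant) or 1/4 (recessive).
Target: vestigial (wing shape), wild-type (antenna form), complete (wing vein)
Probability = product of independent per-trait probabilities
= 1/4 × 3/4 × 3/4 = 9/64
Expected count = 9/64 × 768 = 108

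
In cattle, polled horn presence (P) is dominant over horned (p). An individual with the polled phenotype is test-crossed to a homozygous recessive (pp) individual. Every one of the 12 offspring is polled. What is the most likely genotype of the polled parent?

Test cross: ? × pp
All offspring are polled.
If the unknown parent were heterozygous (Pp), about half of 12 offspring would be horned; none are. The unknown parent is most likely homozygous dominant (PP).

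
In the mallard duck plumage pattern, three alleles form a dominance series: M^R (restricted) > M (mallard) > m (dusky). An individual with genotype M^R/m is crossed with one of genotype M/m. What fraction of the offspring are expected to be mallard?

Cross: M^R/m × M/m
Allele dominance: M^R > M > m
Offspring genotypes: 1 M^R/M, 1 M^R/m, 1 M/m, 1 m/m
Phenotype counts: 2 restricted, 1 mallard, 1 dusky
mallard: 1 out of 4
Probability: 1/4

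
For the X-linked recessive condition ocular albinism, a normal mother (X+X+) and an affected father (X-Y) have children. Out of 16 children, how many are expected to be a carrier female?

Cross: X+X+ × X-Y
Offspring: 2 X+X-, 2 X+Y
Probability of a carrier female: 2/4 = 1/2
Expected count = 1/2 × 16 = 8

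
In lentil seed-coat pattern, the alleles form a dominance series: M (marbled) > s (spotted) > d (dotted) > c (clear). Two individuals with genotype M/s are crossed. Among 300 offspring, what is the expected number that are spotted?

Cross: M/s × M/s
Allele dominance: M > s > d > c
Offspring genotypes: 1 M/M, 2 M/s, 1 s/s
Phenotype counts: 3 marbled, 1 spotted
spotted: 1 out of 4 → fraction 1/4
Expected count = 1/4 × 300 = 75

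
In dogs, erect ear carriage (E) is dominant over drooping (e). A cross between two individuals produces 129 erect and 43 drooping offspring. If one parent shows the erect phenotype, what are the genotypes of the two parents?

Observed offspring: 129 erect, 43 drooping
The observed ratio simplifies to 3:1. Drooping (ee) offspring appear, so each parent must contribute one e allele. The parent stated to show erect carries E, so it is Ee. The other parent is then either Ee or ee: Ee × ee would give a 1:1 split, whereas Ee × Ee gives 3:1 — matching the data. So both parents are heterozygous (Ee × Ee).
Parent genotypes: Ee × Ee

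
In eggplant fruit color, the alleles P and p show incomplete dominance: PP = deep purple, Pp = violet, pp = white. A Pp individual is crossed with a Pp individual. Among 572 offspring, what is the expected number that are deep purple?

Punnett square for Pp × Pp:
Offspring genotypes: 1 PP, 2 Pp, 1 pp
Phenotype counts: 1 deep purple, 2 violet, 1 white
deep purple: 1 out of 4 → fraction 1/4
Expected count = 1/4 × 572 = 143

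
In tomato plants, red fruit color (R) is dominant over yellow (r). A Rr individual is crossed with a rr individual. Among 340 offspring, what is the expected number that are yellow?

Punnett square for Rr × rr:
Offspring genotypes: 2 Rr, 2 rr
red: 2, yellow: 2
yellow: 2 out of 4 → fraction 1/2
Expected count = 1/2 × 340 = 170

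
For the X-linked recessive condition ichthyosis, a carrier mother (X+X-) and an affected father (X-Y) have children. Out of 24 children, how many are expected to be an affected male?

Cross: X+X- × X-Y
Offspring: 1 X+X-, 1 X+Y, 1 X-X-, 1 X-Y
Probability of an affected male: 1/4
Expected count = 1/4 × 24 = 6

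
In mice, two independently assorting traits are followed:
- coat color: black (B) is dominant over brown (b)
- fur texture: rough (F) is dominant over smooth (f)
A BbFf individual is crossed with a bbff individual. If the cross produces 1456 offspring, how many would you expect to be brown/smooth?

Dihybrid cross BbFf × bbff — consider each gene separately:
coat color: Bb × bb → 2 Bb, 2 bb → 2 B_ : 2 bb (out of 4)
fur texture: Ff × ff → 2 Ff, 2 ff → 2 F_ : 2 ff (out of 4)
Combine (counts out of 4 × 4 = 16): black/rough (B_F_) = 2×2 = 4; black/smooth (B_ff) = 2×2 = 4; brown/rough (bbF_) = 2×2 = 4; brown/smooth (bbff) = 2×2 = 4
Phenotype counts (out of 16): 4 black/rough, 4 black/smooth, 4 brown/rough, 4 brown/smooth
brown/smooth: 4 out of 16 → fraction 1/4
Expected count = 1/4 × 1456 = 364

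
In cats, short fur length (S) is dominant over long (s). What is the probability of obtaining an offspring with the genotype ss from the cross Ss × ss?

Punnett square for Ss × ss:
Offspring genotypes: 2 Ss, 2 ss
Total offspring: 4
Count with target: 2
Probability: 2/4 = 1/2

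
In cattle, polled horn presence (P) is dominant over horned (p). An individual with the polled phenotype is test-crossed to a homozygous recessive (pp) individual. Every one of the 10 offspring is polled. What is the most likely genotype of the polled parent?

Test cross: ? × pp
All offspring are polled.
If the unknown parent were heterozygous (Pp), about half of 10 offspring would be horned; none are. The unknown parent is most likely homozygous dominant (PP).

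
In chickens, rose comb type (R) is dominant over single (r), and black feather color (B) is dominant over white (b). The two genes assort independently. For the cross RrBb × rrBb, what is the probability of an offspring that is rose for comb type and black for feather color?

Dihybrid cross RrBb × rrBb — consider each gene separately:
comb type: Rr × rr → 2 Rr, 2 rr → 2 R_ : 2 rr (out of 4)
feather color: Bb × Bb → 1 BB, 2 Bb, 1 bb → 3 B_ : 1 bb (out of 4)
Looking for: rose (R_) and black (B_)
P(rose) = 2/4, P(black) = 3/4
P(both) = 2/4 × 3/4 = 6/16 = 3/8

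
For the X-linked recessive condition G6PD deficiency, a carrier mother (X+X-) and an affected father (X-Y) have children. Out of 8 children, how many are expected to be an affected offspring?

Cross: X+X- × X-Y
Offspring: 1 X+X-, 1 X+Y, 1 X-X-, 1 X-Y
Probability of an affected offspring: 2/4 = 1/2
Expected count = 1/2 × 8 = 4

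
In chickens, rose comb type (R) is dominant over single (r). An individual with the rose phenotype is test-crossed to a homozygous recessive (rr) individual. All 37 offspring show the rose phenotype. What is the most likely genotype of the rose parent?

Test cross: ? × rr
All offspring are rose.
If the unknown parent were heterozygous (Rr), about half of 37 offspring would be single; none are. The unknown parent is most likely homozygous dominant (RR).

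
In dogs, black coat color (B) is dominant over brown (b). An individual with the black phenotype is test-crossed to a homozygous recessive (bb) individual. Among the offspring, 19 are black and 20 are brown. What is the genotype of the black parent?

Test cross: ? × bb
Offspring: 19 black, 20 brown — approximately 1:1.
A 1:1 ratio in a test cross indicates the unknown parent is heterozygous (Bb).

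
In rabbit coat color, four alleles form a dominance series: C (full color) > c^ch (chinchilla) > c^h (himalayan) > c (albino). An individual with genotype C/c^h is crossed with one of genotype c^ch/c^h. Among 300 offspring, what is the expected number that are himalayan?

Cross: C/c^h × c^ch/c^h
Allele dominance: C > c^ch > c^h > c
Offspring genotypes: 1 C/c^ch, 1 C/c^h, 1 c^ch/c^h, 1 c^h/c^h
Phenotype counts: 2 full color, 1 chinchilla, 1 himalayan
himalayan: 1 out of 4 → fraction 1/4
Expected count = 1/4 × 300 = 75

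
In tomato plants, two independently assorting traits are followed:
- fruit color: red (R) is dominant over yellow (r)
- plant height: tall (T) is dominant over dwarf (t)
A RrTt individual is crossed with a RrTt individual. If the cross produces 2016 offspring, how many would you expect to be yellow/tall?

Dihybrid cross RrTt × RrTt — consider each gene separately:
fruit color: Rr × Rr → 1 RR, 2 Rr, 1 rr → 3 R_ : 1 rr (out of 4)
plant height: Tt × Tt → 1 TT, 2 Tt, 1 tt → 3 T_ : 1 tt (out of 4)
Combine (counts out of 4 × 4 = 16): red/tall (R_T_) = 3×3 = 9; red/dwarf (R_tt) = 3×1 = 3; yellow/tall (rrT_) = 1×3 = 3; yellow/dwarf (rrtt) = 1×1 = 1
Phenotype counts (out of 16): 9 red/tall, 3 red/dwarf, 3 yellow/tall, 1 yellow/dwarf
yellow/tall: 3 out of 16 → fraction 3/16
Expected count = 3/16 × 2016 = 378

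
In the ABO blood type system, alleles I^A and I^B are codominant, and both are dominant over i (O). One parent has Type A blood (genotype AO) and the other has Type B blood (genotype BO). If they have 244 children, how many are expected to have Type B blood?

Cross: AO × BO
Possible offspring genotypes: 1 AB, 1 AO, 1 BO, 1 OO
Blood type counts: 1 Type AB, 1 Type A, 1 Type B, 1 Type O
Probability of Type B: 1/4
Expected count = 1/4 × 244 = 61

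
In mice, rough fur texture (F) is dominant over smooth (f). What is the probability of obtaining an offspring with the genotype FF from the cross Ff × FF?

Punnett square for Ff × FF:
Offspring genotypes: 2 FF, 2 Ff
Total offspring: 4
Count with target: 2
Probability: 2/4 = 1/2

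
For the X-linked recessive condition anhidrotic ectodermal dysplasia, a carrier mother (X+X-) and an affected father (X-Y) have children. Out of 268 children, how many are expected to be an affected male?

Cross: X+X- × X-Y
Offspring: 1 X+X-, 1 X+Y, 1 X-X-, 1 X-Y
Probability of an affected male: 1/4
Expected count = 1/4 × 268 = 67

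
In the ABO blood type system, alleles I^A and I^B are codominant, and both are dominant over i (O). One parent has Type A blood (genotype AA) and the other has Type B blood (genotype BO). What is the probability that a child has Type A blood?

Cross: AA × BO
Possible offspring genotypes: 2 AB, 2 AO
Blood type counts: 2 Type AB, 2 Type A
Probability of Type A: 2/4 = 1/2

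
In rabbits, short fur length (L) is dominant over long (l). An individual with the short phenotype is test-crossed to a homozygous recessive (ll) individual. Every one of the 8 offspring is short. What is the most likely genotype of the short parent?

Test cross: ? × ll
All offspring are short.
If the unknown parent were heterozygous (Ll), about half of 8 offspring would be long; none are. The unknown parent is most likely homozygous dominant (LL).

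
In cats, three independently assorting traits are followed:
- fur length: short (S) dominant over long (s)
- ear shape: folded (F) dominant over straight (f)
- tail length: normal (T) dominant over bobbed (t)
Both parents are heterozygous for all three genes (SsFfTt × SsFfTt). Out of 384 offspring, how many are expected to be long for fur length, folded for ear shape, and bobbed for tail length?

Trihybrid cross: SsFfTt × SsFfTt
Each trait segregates independently with a 3:1 phenotypic ratio, so each gene contributes 3/4 (dominant) or 1/4 (recessive).
Target: long (fur length), folded (ear shape), bobbed (tail length)
Probability = product of independent per-trait probabilities
= 1/4 × 3/4 × 1/4 = 3/64
Expected count = 3/64 × 384 = 18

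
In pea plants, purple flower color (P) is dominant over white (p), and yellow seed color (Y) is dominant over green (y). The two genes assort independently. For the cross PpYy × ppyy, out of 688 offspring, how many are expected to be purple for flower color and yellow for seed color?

Dihybrid cross PpYy × ppyy — consider each gene separately:
flower color: Pp × pp → 2 Pp, 2 pp → 2 P_ : 2 pp (out of 4)
seed color: Yy × yy → 2 Yy, 2 yy → 2 Y_ : 2 yy (out of 4)
Looking for: purple (P_) and yellow (Y_)
P(purple) = 2/4, P(yellow) = 2/4
P(both) = 2/4 × 2/4 = 4/16 = 1/4
Expected count = 1/4 × 688 = 172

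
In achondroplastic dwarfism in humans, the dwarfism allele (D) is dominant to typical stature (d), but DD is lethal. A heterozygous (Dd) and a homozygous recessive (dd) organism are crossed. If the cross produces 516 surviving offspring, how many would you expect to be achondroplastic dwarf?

Cross: Dd × dd
Punnett square offspring (before lethality): 2 Dd, 2 dd
No DD offspring are produced in this cross.
achondroplastic dwarf: 2 out of 4 → fraction 1/2
Expected count = 1/2 × 516 = 258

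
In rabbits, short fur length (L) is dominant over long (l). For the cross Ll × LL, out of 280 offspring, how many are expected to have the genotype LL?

Punnett square for Ll × LL:
Offspring genotypes: 2 LL, 2 Ll
Total offspring: 4
Count with target: 2
Probability: 2/4 = 1/2
Expected count = 1/2 × 280 = 140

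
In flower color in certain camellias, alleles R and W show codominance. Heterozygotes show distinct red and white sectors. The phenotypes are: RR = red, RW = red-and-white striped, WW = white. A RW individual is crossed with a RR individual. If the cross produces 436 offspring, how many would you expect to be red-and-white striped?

Punnett square for RW × RR:
Offspring genotypes: 2 RR, 2 RW
Phenotype counts: 2 red, 2 red-and-white striped
red-and-white striped: 2 out of 4 → fraction 1/2
Expected count = 1/2 × 436 = 218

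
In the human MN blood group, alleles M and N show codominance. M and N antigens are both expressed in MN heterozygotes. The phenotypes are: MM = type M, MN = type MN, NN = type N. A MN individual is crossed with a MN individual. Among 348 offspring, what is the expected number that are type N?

Punnett square for MN × MN:
Offspring genotypes: 1 MM, 2 MN, 1 NN
Phenotype counts: 1 type M, 2 type MN, 1 type N
type N: 1 out of 4 → fraction 1/4
Expected count = 1/4 × 348 = 87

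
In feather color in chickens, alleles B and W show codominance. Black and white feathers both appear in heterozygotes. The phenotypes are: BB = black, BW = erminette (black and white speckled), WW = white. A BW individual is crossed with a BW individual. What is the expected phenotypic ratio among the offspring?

Punnett square for BW × BW:
Offspring genotypes: 1 BB, 2 BW, 1 WW
Phenotype counts: 1 black, 2 erminette (black and white speckled), 1 white
Ratio: 1 black : 2 erminette (black and white speckled) : 1 white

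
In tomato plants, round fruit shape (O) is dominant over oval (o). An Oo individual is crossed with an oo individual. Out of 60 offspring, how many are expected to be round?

Punnett square for Oo × oo:
Offspring genotypes: 2 Oo, 2 oo
round: 2, oval: 2
round: 2 out of 4 → fraction 1/2
Expected count = 1/2 × 60 = 30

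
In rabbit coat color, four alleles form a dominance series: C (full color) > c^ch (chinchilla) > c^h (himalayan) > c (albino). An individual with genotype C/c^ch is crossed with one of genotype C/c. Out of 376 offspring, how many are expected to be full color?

Cross: C/c^ch × C/c
Allele dominance: C > c^ch > c^h > c
Offspring genotypes: 1 C/C, 1 C/c, 1 C/c^ch, 1 c^ch/c
Phenotype counts: 3 full color, 1 chinchilla
full color: 3 out of 4 → fraction 3/4
Expected count = 3/4 × 376 = 282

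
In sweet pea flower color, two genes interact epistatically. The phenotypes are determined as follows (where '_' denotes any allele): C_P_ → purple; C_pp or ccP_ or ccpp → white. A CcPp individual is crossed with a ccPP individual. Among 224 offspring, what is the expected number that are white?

Cross: CcPp × ccPP — consider each gene separately:
C gene: Cc × cc → 2 Cc, 2 cc → 2 C_ : 2 cc (out of 4)
P gene: Pp × PP → 2 PP, 2 Pp → 4 P_ (out of 4)
Genotype classes (out of 4 × 4 = 16): C_P_ = 2×4 = 8; ccP_ = 2×4 = 8
Apply the phenotype rules: C_P_ (8) → purple; ccP_ (8) → white
Phenotype counts (out of 16): 8 purple, 8 white
white: 8 out of 16 → fraction 1/2
Expected count = 1/2 × 224 = 112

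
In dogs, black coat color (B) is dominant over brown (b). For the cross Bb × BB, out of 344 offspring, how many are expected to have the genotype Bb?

Punnett square for Bb × BB:
Offspring genotypes: 2 BB, 2 Bb
Total offspring: 4
Count with target: 2
Probability: 2/4 = 1/2
Expected count = 1/2 × 344 = 172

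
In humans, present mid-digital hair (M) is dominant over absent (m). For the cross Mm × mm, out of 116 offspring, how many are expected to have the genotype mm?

Punnett square for Mm × mm:
Offspring genotypes: 2 Mm, 2 mm
Total offspring: 4
Count with target: 2
Probability: 2/4 = 1/2
Expected count = 1/2 × 116 = 58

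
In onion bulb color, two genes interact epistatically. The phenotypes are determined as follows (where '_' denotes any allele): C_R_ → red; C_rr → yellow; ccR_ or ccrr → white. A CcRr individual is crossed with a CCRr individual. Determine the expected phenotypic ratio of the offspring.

Cross: CcRr × CCRr — consider each gene separately:
C gene: Cc × CC → 2 CC, 2 Cc → 4 C_ (out of 4)
R gene: Rr × Rr → 1 RR, 2 Rr, 1 rr → 3 R_ : 1 rr (out of 4)
Genotype classes (out of 4 × 4 = 16): C_R_ = 4×3 = 12; C_rr = 4×1 = 4
Apply the phenotype rules: C_R_ (12) → red; C_rr (4) → yellow
Phenotype counts (out of 16): 12 red, 4 yellow
Ratio: 3 red : 1 yellow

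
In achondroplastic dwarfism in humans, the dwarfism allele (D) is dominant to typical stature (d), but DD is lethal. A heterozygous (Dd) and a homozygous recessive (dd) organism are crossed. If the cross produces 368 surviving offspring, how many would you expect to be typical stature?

Cross: Dd × dd
Punnett square offspring (before lethality): 2 Dd, 2 dd
No DD offspring are produced in this cross.
typical stature: 2 out of 4 → fraction 1/2
Expected count = 1/2 × 368 = 184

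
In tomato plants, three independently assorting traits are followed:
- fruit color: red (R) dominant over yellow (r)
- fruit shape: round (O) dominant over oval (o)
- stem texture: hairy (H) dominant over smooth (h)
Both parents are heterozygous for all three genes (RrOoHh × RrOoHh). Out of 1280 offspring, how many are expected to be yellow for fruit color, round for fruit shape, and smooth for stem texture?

Trihybrid cross: RrOoHh × RrOoHh
Each trait segregates independently with a 3:1 phenotypic ratio, so each gene contributes 3/4 (dominant) or 1/4 (recessive).
Target: yellow (fruit color), round (fruit shape), smooth (stem texture)
Probability = product of independent per-trait probabilities
= 1/4 × 3/4 × 1/4 = 3/64
Expected count = 3/64 × 1280 = 60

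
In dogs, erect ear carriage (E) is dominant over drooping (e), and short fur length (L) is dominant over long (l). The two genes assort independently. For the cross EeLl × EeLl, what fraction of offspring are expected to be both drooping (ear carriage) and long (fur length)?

Dihybrid cross EeLl × EeLl — consider each gene separately:
ear carriage: Ee × Ee → 1 EE, 2 Ee, 1 ee → 3 E_ : 1 ee (out of 4)
fur length: Ll × Ll → 1 LL, 2 Ll, 1 ll → 3 L_ : 1 ll (out of 4)
Looking for: drooping (ee) and long (ll)
P(drooping) = 1/4, P(long) = 1/4
P(both) = 1/4 × 1/4 = 1/16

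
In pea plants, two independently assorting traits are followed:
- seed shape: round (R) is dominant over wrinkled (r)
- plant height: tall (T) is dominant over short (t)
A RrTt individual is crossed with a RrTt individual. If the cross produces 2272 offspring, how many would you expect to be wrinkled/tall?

Dihybrid cross RrTt × RrTt — consider each gene separately:
seed shape: Rr × Rr → 1 RR, 2 Rr, 1 rr → 3 R_ : 1 rr (out of 4)
plant height: Tt × Tt → 1 TT, 2 Tt, 1 tt → 3 T_ : 1 tt (out of 4)
Combine (counts out of 4 × 4 = 16): round/tall (R_T_) = 3×3 = 9; round/short (R_tt) = 3×1 = 3; wrinkled/tall (rrT_) = 1×3 = 3; wrinkled/short (rrtt) = 1×1 = 1
Phenotype counts (out of 16): 9 round/tall, 3 round/short, 3 wrinkled/tall, 1 wrinkled/short
wrinkled/tall: 3 out of 16 → fraction 3/16
Expected count = 3/16 × 2272 = 426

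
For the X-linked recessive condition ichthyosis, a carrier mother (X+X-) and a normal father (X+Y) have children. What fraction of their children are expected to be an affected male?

Cross: X+X- × X+Y
Offspring: 1 X+X+, 1 X+Y, 1 X+X-, 1 X-Y
Probability of an affected male: 1/4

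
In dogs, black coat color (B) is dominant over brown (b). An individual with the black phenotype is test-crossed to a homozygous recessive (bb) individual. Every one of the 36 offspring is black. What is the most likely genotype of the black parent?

Test cross: ? × bb
All offspring are black.
If the unknown parent were heterozygous (Bb), about half of 36 offspring would be brown; none are. The unknown parent is most likely homozygous dominant (BB).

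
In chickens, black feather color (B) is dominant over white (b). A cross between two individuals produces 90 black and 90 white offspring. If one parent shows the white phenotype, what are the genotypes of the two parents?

Observed offspring: 90 black, 90 white
The observed ratio simplifies to 1:1. One parent shows white, so its genotype must be bb. A 1:1 offspring split requires the other parent to be heterozygous (Bb).
Parent genotypes: bb × Bb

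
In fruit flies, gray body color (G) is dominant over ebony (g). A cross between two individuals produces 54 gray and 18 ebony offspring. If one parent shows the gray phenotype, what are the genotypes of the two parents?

Observed offspring: 54 gray, 18 ebony
The observed ratio simplifies to 3:1. Ebony (gg) offspring appear, so each parent must contribute one g allele. The parent stated to show gray carries G, so it is Gg. The other parent is then either Gg or gg: Gg × gg would give a 1:1 split, whereas Gg × Gg gives 3:1 — matching the data. So both parents are heterozygous (Gg × Gg).
Parent genotypes: Gg × Gg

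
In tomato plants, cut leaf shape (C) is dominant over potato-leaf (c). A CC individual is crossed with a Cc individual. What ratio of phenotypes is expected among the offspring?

Punnett square for CC × Cc:
Offspring genotypes: 2 CC, 2 Cc
cut: 4, potato-leaf: 0
Ratio: all cut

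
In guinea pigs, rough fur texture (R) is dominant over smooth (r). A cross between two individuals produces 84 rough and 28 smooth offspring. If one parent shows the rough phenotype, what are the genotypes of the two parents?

Observed offspring: 84 rough, 28 smooth
The observed ratio simplifies to 3:1. Smooth (rr) offspring appear, so each parent must contribute one r allele. The parent stated to show rough carries R, so it is Rr. The other parent is then either Rr or rr: Rr × rr would give a 1:1 split, whereas Rr × Rr gives 3:1 — matching the data. So both parents are heterozygous (Rr × Rr).
Parent genotypes: Rr × Rr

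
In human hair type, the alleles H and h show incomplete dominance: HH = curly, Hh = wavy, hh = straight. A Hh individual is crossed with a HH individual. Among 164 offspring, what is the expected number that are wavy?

Punnett square for Hh × HH:
Offspring genotypes: 2 HH, 2 Hh
Phenotype counts: 2 curly, 2 wavy
wavy: 2 out of 4 → fraction 1/2
Expected count = 1/2 × 164 = 82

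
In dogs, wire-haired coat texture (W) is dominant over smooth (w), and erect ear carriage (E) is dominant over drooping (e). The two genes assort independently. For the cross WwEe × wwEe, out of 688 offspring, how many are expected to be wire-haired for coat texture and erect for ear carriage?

Dihybrid cross WwEe × wwEe — consider each gene separately:
coat texture: Ww × ww → 2 Ww, 2 ww → 2 W_ : 2 ww (out of 4)
ear carriage: Ee × Ee → 1 EE, 2 Ee, 1 ee → 3 E_ : 1 ee (out of 4)
Looking for: wire-haired (W_) and erect (E_)
P(wire-haired) = 2/4, P(erect) = 3/4
P(both) = 2/4 × 3/4 = 6/16 = 3/8
Expected count = 3/8 × 688 = 258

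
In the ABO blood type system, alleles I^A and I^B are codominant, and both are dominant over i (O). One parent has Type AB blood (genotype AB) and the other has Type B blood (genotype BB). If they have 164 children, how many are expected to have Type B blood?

Cross: AB × BB
Possible offspring genotypes: 2 AB, 2 BB
Blood type counts: 2 Type AB, 2 Type B
Probability of Type B: 2/4 = 1/2
Expected count = 1/2 × 164 = 82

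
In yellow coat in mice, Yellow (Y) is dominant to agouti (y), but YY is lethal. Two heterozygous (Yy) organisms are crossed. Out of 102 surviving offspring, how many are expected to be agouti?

Cross: Yy × Yy
Punnett square offspring (before lethality): 1 YY, 2 Yy, 1 yy
The YY genotype is lethal (embryos die); surviving offspring: 2 Yy, 1 yy
agouti: 1 out of 3 → fraction 1/3
Expected count = 1/3 × 102 = 34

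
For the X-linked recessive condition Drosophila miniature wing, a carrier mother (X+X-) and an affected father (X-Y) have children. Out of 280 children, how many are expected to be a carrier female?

Cross: X+X- × X-Y
Offspring: 1 X+X-, 1 X+Y, 1 X-X-, 1 X-Y
Probability of a carrier female: 1/4
Expected count = 1/4 × 280 = 70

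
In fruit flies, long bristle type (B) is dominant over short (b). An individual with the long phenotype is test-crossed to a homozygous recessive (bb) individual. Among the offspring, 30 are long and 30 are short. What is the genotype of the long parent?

Test cross: ? × bb
Offspring: 30 long, 30 short — approximately 1:1.
A 1:1 ratio in a test cross indicates the unknown parent is heterozygous (Bb).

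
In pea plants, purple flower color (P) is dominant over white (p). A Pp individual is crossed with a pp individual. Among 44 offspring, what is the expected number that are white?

Punnett square for Pp × pp:
Offspring genotypes: 2 Pp, 2 pp
purple: 2, white: 2
white: 2 out of 4 → fraction 1/2
Expected count = 1/2 × 44 = 22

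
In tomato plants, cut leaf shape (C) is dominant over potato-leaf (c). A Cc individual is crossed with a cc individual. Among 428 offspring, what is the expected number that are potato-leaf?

Punnett square for Cc × cc:
Offspring genotypes: 2 Cc, 2 cc
cut: 2, potato-leaf: 2
potato-leaf: 2 out of 4 → fraction 1/2
Expected count = 1/2 × 428 = 214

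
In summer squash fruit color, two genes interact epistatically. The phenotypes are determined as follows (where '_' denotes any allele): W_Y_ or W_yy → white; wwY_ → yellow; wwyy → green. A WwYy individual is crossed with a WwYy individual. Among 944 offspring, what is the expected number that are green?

Cross: WwYy × WwYy — consider each gene separately:
W gene: Ww × Ww → 1 WW, 2 Ww, 1 ww → 3 W_ : 1 ww (out of 4)
Y gene: Yy × Yy → 1 YY, 2 Yy, 1 yy → 3 Y_ : 1 yy (out of 4)
Genotype classes (out of 4 × 4 = 16): W_Y_ = 3×3 = 9; W_yy = 3×1 = 3; wwY_ = 1×3 = 3; wwyy = 1×1 = 1
Apply the phenotype rules: W_Y_ (9) + W_yy (3) → white; wwY_ (3) → yellow; wwyy (1) → green
Phenotype counts (out of 16): 12 white, 3 yellow, 1 green
green: 1 out of 16 → fraction 1/16
Expected count = 1/16 × 944 = 59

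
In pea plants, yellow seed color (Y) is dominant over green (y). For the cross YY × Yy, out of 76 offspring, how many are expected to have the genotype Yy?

Punnett square for YY × Yy:
Offspring genotypes: 2 YY, 2 Yy
Total offspring: 4
Count with target: 2
Probability: 2/4 = 1/2
Expected count = 1/2 × 76 = 38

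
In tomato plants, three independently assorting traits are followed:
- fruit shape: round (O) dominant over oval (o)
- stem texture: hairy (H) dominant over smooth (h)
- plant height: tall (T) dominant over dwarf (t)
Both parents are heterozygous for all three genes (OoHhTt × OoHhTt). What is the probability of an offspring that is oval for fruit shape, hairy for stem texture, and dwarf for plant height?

Trihybrid cross: OoHhTt × OoHhTt
Each trait segregates independently with a 3:1 phenotypic ratio, so each gene contributes 3/4 (dominant) or 1/4 (recessive).
Target: oval (fruit shape), hairy (stem texture), dwarf (plant height)
Probability = product of independent per-trait probabilities
= 1/4 × 3/4 × 1/4 = 3/64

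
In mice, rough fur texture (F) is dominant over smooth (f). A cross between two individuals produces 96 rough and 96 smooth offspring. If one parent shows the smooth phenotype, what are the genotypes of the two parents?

Observed offspring: 96 rough, 96 smooth
The observed ratio simplifies to 1:1. One parent shows smooth, so its genotype must be ff. A 1:1 offspring split requires the other parent to be heterozygous (Ff).
Parent genotypes: ff × Ff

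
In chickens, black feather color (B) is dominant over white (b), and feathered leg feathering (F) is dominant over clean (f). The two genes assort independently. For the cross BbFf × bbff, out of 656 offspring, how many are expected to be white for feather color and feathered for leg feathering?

Dihybrid cross BbFf × bbff — consider each gene separately:
feather color: Bb × bb → 2 Bb, 2 bb → 2 B_ : 2 bb (out of 4)
leg feathering: Ff × ff → 2 Ff, 2 ff → 2 F_ : 2 ff (out of 4)
Looking for: white (bb) and feathered (F_)
P(white) = 2/4, P(feathered) = 2/4
P(both) = 2/4 × 2/4 = 4/16 = 1/4
Expected count = 1/4 × 656 = 164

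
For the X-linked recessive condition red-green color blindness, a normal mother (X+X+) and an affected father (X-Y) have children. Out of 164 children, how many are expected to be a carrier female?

Cross: X+X+ × X-Y
Offspring: 2 X+X-, 2 X+Y
Probability of a carrier female: 2/4 = 1/2
Expected count = 1/2 × 164 = 82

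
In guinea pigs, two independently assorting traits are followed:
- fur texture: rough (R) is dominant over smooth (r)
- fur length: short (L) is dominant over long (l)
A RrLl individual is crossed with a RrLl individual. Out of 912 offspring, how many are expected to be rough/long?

Dihybrid cross RrLl × RrLl — consider each gene separately:
fur texture: Rr × Rr → 1 RR, 2 Rr, 1 rr → 3 R_ : 1 rr (out of 4)
fur length: Ll × Ll → 1 LL, 2 Ll, 1 ll → 3 L_ : 1 ll (out of 4)
Combine (counts out of 4 × 4 = 16): rough/short (R_L_) = 3×3 = 9; rough/long (R_ll) = 3×1 = 3; smooth/short (rrL_) = 1×3 = 3; smooth/long (rrll) = 1×1 = 1
Phenotype counts (out of 16): 9 rough/short, 3 rough/long, 3 smooth/short, 1 smooth/long
rough/long: 3 out of 16 → fraction 3/16
Expected count = 3/16 × 912 = 171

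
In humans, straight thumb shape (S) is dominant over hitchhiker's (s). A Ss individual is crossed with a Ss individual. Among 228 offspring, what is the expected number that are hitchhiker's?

Punnett square for Ss × Ss:
Offspring genotypes: 1 SS, 2 Ss, 1 ss
straight: 3, hitchhiker's: 1
hitchhiker's: 1 out of 4 → fraction 1/4
Expected count = 1/4 × 228 = 57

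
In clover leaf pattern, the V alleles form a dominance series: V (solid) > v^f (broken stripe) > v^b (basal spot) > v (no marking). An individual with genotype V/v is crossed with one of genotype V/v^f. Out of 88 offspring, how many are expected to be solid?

Cross: V/v × V/v^f
Allele dominance: V > v^f > v^b > v
Offspring genotypes: 1 V/V, 1 V/v^f, 1 V/v, 1 v^f/v
Phenotype counts: 3 solid, 1 broken stripe
solid: 3 out of 4 → fraction 3/4
Expected count = 3/4 × 88 = 66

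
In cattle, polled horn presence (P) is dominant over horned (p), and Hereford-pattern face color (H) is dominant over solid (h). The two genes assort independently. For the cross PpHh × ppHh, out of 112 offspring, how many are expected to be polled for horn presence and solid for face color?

Dihybrid cross PpHh × ppHh — consider each gene separately:
horn presence: Pp × pp → 2 Pp, 2 pp → 2 P_ : 2 pp (out of 4)
face color: Hh × Hh → 1 HH, 2 Hh, 1 hh → 3 H_ : 1 hh (out of 4)
Looking for: polled (P_) and solid (hh)
P(polled) = 2/4, P(solid) = 1/4
P(both) = 2/4 × 1/4 = 2/16 = 1/8
Expected count = 1/8 × 112 = 14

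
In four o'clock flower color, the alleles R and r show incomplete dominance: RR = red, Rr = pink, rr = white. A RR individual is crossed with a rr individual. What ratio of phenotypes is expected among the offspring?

Punnett square for RR × rr:
Offspring genotypes: 4 Rr
Phenotype counts: 4 pink
Ratio: all pink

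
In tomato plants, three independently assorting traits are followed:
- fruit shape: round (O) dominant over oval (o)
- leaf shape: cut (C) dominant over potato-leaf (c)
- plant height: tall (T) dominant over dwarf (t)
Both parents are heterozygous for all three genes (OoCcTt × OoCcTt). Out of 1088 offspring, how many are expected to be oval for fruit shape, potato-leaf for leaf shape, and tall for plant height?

Trihybrid cross: OoCcTt × OoCcTt
Each trait segregates independently with a 3:1 phenotypic ratio, so each gene contributes 3/4 (dominant) or 1/4 (recessive).
Target: oval (fruit shape), potato-leaf (leaf shape), tall (plant height)
Probability = product of independent per-trait probabilities
= 1/4 × 1/4 × 3/4 = 3/64
Expected count = 3/64 × 1088 = 51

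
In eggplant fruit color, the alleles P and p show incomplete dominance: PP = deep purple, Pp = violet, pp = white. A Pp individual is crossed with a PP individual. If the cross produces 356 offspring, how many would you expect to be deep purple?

Punnett square for Pp × PP:
Offspring genotypes: 2 PP, 2 Pp
Phenotype counts: 2 deep purple, 2 violet
deep purple: 2 out of 4 → fraction 1/2
Expected count = 1/2 × 356 = 178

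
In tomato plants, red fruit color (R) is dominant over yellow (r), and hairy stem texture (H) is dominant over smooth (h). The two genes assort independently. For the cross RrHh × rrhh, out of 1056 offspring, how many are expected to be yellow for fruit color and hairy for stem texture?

Dihybrid cross RrHh × rrhh — consider each gene separately:
fruit color: Rr × rr → 2 Rr, 2 rr → 2 R_ : 2 rr (out of 4)
stem texture: Hh × hh → 2 Hh, 2 hh → 2 H_ : 2 hh (out of 4)
Looking for: yellow (rr) and hairy (H_)
P(yellow) = 2/4, P(hairy) = 2/4
P(both) = 2/4 × 2/4 = 4/16 = 1/4
Expected count = 1/4 × 1056 = 264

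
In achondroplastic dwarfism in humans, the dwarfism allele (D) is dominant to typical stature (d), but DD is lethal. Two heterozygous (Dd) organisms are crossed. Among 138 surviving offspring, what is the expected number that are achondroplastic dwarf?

Cross: Dd × Dd
Punnett square offspring (before lethality): 1 DD, 2 Dd, 1 dd
The DD genotype is lethal (embryos die); surviving offspring: 2 Dd, 1 dd
achondroplastic dwarf: 2 out of 3 → fraction 2/3
Expected count = 2/3 × 138 = 92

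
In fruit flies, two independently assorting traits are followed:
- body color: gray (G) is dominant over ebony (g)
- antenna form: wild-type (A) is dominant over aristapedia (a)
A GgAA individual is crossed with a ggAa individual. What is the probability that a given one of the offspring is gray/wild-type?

Dihybrid cross GgAA × ggAa — consider each gene separately:
body color: Gg × gg → 2 Gg, 2 gg → 2 G_ : 2 gg (out of 4)
antenna form: AA × Aa → 2 AA, 2 Aa → 4 A_ (out of 4)
Combine (counts out of 4 × 4 = 16): gray/wild-type (G_A_) = 2×4 = 8; ebony/wild-type (ggA_) = 2×4 = 8
Phenotype counts (out of 16): 8 gray/wild-type, 8 ebony/wild-type
gray/wild-type: 8 out of 16
Probability: 8/16 = 1/2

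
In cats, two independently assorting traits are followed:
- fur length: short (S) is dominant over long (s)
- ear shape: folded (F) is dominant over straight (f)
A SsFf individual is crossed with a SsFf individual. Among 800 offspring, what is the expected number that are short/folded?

Dihybrid cross SsFf × SsFf — consider each gene separately:
fur length: Ss × Ss → 1 SS, 2 Ss, 1 ss → 3 S_ : 1 ss (out of 4)
ear shape: Ff × Ff → 1 FF, 2 Ff, 1 ff → 3 F_ : 1 ff (out of 4)
Combine (counts out of 4 × 4 = 16): short/folded (S_F_) = 3×3 = 9; short/straight (S_ff) = 3×1 = 3; long/folded (ssF_) = 1×3 = 3; long/straight (ssff) = 1×1 = 1
Phenotype counts (out of 16): 9 short/folded, 3 short/straight, 3 long/folded, 1 long/straight
short/folded: 9 out of 16 → fraction 9/16
Expected count = 9/16 × 800 = 450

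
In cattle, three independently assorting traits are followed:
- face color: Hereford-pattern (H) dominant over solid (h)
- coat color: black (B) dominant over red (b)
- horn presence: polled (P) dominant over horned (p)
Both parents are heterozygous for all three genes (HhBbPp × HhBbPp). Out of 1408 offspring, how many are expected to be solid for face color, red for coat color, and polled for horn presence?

Trihybrid cross: HhBbPp × HhBbPp
Each trait segregates independently with a 3:1 phenotypic ratio, so each gene contributes 3/4 (dominant) or 1/4 (recessive).
Target: solid (face color), red (coat color), polled (horn presence)
Probability = product of independent per-trait probabilities
= 1/4 × 1/4 × 3/4 = 3/64
Expected count = 3/64 × 1408 = 66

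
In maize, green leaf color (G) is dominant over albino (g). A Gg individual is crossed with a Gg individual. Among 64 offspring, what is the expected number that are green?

Punnett square for Gg × Gg:
Offspring genotypes: 1 GG, 2 Gg, 1 gg
green: 3, albino: 1
green: 3 out of 4 → fraction 3/4
Expected count = 3/4 × 64 = 48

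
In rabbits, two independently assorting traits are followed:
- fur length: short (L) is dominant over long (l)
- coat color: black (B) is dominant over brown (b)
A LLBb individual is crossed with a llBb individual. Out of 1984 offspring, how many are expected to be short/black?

Dihybrid cross LLBb × llBb — consider each gene separately:
fur length: LL × ll → 4 Ll → 4 L_ (out of 4)
coat color: Bb × Bb → 1 BB, 2 Bb, 1 bb → 3 B_ : 1 bb (out of 4)
Combine (counts out of 4 × 4 = 16): short/black (L_B_) = 4×3 = 12; short/brown (L_bb) = 4×1 = 4
Phenotype counts (out of 16): 12 short/black, 4 short/brown
short/black: 12 out of 16 → fraction 3/4
Expected count = 3/4 × 1984 = 1488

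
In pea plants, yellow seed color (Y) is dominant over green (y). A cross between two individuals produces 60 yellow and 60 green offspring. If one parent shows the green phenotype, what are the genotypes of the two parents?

Observed offspring: 60 yellow, 60 green
The observed ratio simplifies to 1:1. One parent shows green, so its genotype must be yy. A 1:1 offspring split requires the other parent to be heterozygous (Yy).
Parent genotypes: yy × Yy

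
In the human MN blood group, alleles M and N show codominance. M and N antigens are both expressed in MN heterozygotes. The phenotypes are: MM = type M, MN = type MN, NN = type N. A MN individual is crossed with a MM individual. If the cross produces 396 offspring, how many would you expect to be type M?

Punnett square for MN × MM:
Offspring genotypes: 2 MM, 2 MN
Phenotype counts: 2 type M, 2 type MN
type M: 2 out of 4 → fraction 1/2
Expected count = 1/2 × 396 = 198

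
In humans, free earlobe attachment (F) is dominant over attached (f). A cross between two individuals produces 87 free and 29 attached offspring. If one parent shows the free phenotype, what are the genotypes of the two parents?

Observed offspring: 87 free, 29 attached
The observed ratio simplifies to 3:1. Attached (ff) offspring appear, so each parent must contribute one f allele. The parent stated to show free carries F, so it is Ff. The other parent is then either Ff or ff: Ff × ff would give a 1:1 split, whereas Ff × Ff gives 3:1 — matching the data. So both parents are heterozygous (Ff × Ff).
Parent genotypes: Ff × Ff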